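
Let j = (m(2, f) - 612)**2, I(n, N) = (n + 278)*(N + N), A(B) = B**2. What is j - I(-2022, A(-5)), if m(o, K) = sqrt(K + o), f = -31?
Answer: 461715 - 1224*I*sqrt(29) ≈ 4.6172e+5 - 6591.4*I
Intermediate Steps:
I(n, N) = 2*N*(278 + n) (I(n, N) = (278 + n)*(2*N) = 2*N*(278 + n))
j = (-612 + I*sqrt(29))**2 (j = (sqrt(-31 + 2) - 612)**2 = (sqrt(-29) - 612)**2 = (I*sqrt(29) - 612)**2 = (-612 + I*sqrt(29))**2 ≈ 3.7452e+5 - 6591.0*I)
j - I(-2022, A(-5)) = (612 - I*sqrt(29))**2 - 2*(-5)**2*(278 - 2022) = (612 - I*sqrt(29))**2 - 2*25*(-1744) = (612 - I*sqrt(29))**2 - 1*(-87200) = (612 - I*sqrt(29))**2 + 87200 = 87200 + (612 - I*sqrt(29))**2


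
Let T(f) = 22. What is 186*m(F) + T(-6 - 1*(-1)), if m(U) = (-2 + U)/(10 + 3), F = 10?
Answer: 1774/13 ≈ 136.46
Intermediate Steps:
m(U) = -2/13 + U/13 (m(U) = (-2 + U)/13 = (-2 + U)*(1/13) = -2/13 + U/13)
186*m(F) + T(-6 - 1*(-1)) = 186*(-2/13 + (1/13)*10) + 22 = 186*(-2/13 + 10/13) + 22 = 186*(8/13) + 22 = 1488/13 + 22 = 1774/13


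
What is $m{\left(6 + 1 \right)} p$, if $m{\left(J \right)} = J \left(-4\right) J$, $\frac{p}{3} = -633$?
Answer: $372204$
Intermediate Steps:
$p = -1899$ ($p = 3 \left(-633\right) = -1899$)
$m{\left(J \right)} = - 4 J^{2}$ ($m{\left(J \right)} = - 4 J J = - 4 J^{2}$)
$m{\left(6 + 1 \right)} p = - 4 \left(6 + 1\right)^{2} \left(-1899\right) = - 4 \cdot 7^{2} \left(-1899\right) = \left(-4\right) 49 \left(-1899\right) = \left(-196\right) \left(-1899\right) = 372204$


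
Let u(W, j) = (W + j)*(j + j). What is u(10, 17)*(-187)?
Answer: -171666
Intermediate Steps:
u(W, j) = 2*j*(W + j) (u(W, j) = (W + j)*(2*j) = 2*j*(W + j))
u(10, 17)*(-187) = (2*17*(10 + 17))*(-187) = (2*17*27)*(-187) = 918*(-187) = -171666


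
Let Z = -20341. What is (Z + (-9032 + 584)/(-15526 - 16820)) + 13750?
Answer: -35530673/5391 ≈ -6590.7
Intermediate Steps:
(Z + (-9032 + 584)/(-15526 - 16820)) + 13750 = (-20341 + (-9032 + 584)/(-15526 - 16820)) + 13750 = (-20341 - 8448/(-32346)) + 13750 = (-20341 - 8448*(-1/32346)) + 13750 = (-20341 + 1408/5391) + 13750 = -109656923/5391 + 13750 = -35530673/5391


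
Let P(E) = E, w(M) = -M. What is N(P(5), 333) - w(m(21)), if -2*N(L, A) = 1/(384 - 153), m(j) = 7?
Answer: 3233/462 ≈ 6.9978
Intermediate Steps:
N(L, A) = -1/462 (N(L, A) = -1/(2*(384 - 153)) = -½/231 = -½*1/231 = -1/462)
N(P(5), 333) - w(m(21)) = -1/462 - (-1)*7 = -1/462 - 1*(-7) = -1/462 + 7 = 3233/462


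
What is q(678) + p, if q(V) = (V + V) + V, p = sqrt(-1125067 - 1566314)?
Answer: 2034 + I*sqrt(2691381) ≈ 2034.0 + 1640.5*I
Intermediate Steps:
p = I*sqrt(2691381) (p = sqrt(-2691381) = I*sqrt(2691381) ≈ 1640.5*I)
q(V) = 3*V (q(V) = 2*V + V = 3*V)
q(678) + p = 3*678 + I*sqrt(2691381) = 2034 + I*sqrt(2691381)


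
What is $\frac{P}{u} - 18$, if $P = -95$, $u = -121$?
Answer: $- \frac{2083}{121} \approx -17.215$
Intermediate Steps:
$\frac{P}{u} - 18 = \frac{1}{-121} \left(-95\right) - 18 = \left(- \frac{1}{121}\right) \left(-95\right) - 18 = \frac{95}{121} - 18 = - \frac{2083}{121}$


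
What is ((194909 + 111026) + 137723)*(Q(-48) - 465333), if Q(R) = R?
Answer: -206470003698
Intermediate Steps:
((194909 + 111026) + 137723)*(Q(-48) - 465333) = ((194909 + 111026) + 137723)*(-48 - 465333) = (305935 + 137723)*(-465381) = 443658*(-465381) = -206470003698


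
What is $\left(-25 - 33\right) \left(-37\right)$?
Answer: $2146$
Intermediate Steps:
$\left(-25 - 33\right) \left(-37\right) = \left(-58\right) \left(-37\right) = 2146$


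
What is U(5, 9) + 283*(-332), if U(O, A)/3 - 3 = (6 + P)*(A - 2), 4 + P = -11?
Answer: -94136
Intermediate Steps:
P = -15 (P = -4 - 11 = -15)
U(O, A) = 63 - 27*A (U(O, A) = 9 + 3*((6 - 15)*(A - 2)) = 9 + 3*(-9*(-2 + A)) = 9 + 3*(18 - 9*A) = 9 + (54 - 27*A) = 63 - 27*A)
U(5, 9) + 283*(-332) = (63 - 27*9) + 283*(-332) = (63 - 243) - 93956 = -180 - 93956 = -94136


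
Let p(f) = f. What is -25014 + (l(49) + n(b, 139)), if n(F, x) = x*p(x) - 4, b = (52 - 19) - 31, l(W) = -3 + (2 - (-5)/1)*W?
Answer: -5357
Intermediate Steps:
l(W) = -3 + 7*W (l(W) = -3 + (2 - (-5))*W = -3 + (2 - 1*(-5))*W = -3 + (2 + 5)*W = -3 + 7*W)
b = 2 (b = 33 - 31 = 2)
n(F, x) = -4 + x**2 (n(F, x) = x*x - 4 = x**2 - 4 = -4 + x**2)
-25014 + (l(49) + n(b, 139)) = -25014 + ((-3 + 7*49) + (-4 + 139**2)) = -25014 + ((-3 + 343) + (-4 + 19321)) = -25014 + (340 + 19317) = -25014 + 19657 = -5357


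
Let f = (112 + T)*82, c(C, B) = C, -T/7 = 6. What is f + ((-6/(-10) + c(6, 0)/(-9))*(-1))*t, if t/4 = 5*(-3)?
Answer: 5736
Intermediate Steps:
T = -42 (T = -7*6 = -42)
t = -60 (t = 4*(5*(-3)) = 4*(-15) = -60)
f = 5740 (f = (112 - 42)*82 = 70*82 = 5740)
f + ((-6/(-10) + c(6, 0)/(-9))*(-1))*t = 5740 + ((-6/(-10) + 6/(-9))*(-1))*(-60) = 5740 + ((-6*(-⅒) + 6*(-⅑))*(-1))*(-60) = 5740 + ((⅗ - ⅔)*(-1))*(-60) = 5740 - 1/15*(-1)*(-60) = 5740 + (1/15)*(-60) = 5740 - 4 = 5736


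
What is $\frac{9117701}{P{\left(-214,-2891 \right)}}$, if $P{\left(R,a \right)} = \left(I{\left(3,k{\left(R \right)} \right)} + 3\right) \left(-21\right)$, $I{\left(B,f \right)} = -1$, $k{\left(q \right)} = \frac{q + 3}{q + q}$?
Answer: $- \frac{9117701}{42} \approx -2.1709 \cdot 10^{5}$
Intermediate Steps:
$k{\left(q \right)} = \frac{3 + q}{2 q}$
$P{\left(R,a \right)} = -42$ ($P{\left(R,a \right)} = \left(-1 + 3\right) \left(-21\right) = 2 \left(-21\right) = -42$)
$\frac{9117701}{P{\left(-214,-2891 \right)}} = \frac{9117701}{-42} = 9117701 \left(- \frac{1}{42}\right) = - \frac{9117701}{42}$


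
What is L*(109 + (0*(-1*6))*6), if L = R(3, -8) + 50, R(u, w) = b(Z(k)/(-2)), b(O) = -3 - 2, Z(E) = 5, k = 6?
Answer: 4905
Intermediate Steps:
b(O) = -5
R(u, w) = -5
L = 45 (L = -5 + 50 = 45)
L*(109 + (0*(-1*6))*6) = 45*(109 + (0*(-1*6))*6) = 45*(109 + (0*(-6))*6) = 45*(109 + 0*6) = 45*(109 + 0) = 45*109 = 4905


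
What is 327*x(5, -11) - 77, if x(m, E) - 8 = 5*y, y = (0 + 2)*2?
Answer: 9079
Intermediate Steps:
y = 4 (y = 2*2 = 4)
x(m, E) = 28 (x(m, E) = 8 + 5*4 = 8 + 20 = 28)
327*x(5, -11) - 77 = 327*28 - 77 = 9156 - 77 = 9079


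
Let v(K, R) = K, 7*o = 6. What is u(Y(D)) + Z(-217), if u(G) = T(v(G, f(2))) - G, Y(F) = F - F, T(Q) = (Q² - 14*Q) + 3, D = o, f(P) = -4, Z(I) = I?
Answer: -214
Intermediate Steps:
o = 6/7 (o = (⅐)*6 = 6/7 ≈ 0.85714)
D = 6/7 ≈ 0.85714
T(Q) = 3 + Q² - 14*Q
Y(F) = 0
u(G) = 3 + G² - 15*G (u(G) = (3 + G² - 14*G) - G = 3 + G² - 15*G)
u(Y(D)) + Z(-217) = (3 + 0² - 15*0) - 217 = (3 + 0 + 0) - 217 = 3 - 217 = -214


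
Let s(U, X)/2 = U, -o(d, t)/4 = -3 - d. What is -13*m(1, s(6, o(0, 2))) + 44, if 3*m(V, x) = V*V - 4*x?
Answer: 743/3 ≈ 247.67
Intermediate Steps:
o(d, t) = 12 + 4*d (o(d, t) = -4*(-3 - d) = 12 + 4*d)
s(U, X) = 2*U
m(V, x) = -4*x/3 + V**2/3 (m(V, x) = (V*V - 4*x)/3 = (V**2 - 4*x)/3 = -4*x/3 + V**2/3)
-13*m(1, s(6, o(0, 2))) + 44 = -13*(-8*6/3 + (1/3)*1**2) + 44 = -13*(-4/3*12 + (1/3)*1) + 44 = -13*(-16 + 1/3) + 44 = -13*(-47/3) + 44 = 611/3 + 44 = 743/3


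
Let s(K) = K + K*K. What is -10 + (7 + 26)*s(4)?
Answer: 650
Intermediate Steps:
s(K) = K + K²
-10 + (7 + 26)*s(4) = -10 + (7 + 26)*(4*(1 + 4)) = -10 + 33*(4*5) = -10 + 33*20 = -10 + 660 = 650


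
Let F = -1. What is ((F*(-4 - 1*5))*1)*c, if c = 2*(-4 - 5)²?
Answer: 1458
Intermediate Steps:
c = 162 (c = 2*(-9)² = 2*81 = 162)
((F*(-4 - 1*5))*1)*c = (-(-4 - 1*5)*1)*162 = (-(-4 - 5)*1)*162 = (-1*(-9)*1)*162 = (9*1)*162 = 9*162 = 1458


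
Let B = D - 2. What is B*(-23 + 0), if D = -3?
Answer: 115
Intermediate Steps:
B = -5 (B = -3 - 2 = -5)
B*(-23 + 0) = -5*(-23 + 0) = -5*(-23) = 115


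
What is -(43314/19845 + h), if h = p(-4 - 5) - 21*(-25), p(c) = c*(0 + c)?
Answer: -4023128/6615 ≈ -608.18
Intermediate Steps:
p(c) = c² (p(c) = c*c = c²)
h = 606 (h = (-4 - 5)² - 21*(-25) = (-9)² + 525 = 81 + 525 = 606)
-(43314/19845 + h) = -(43314/19845 + 606) = -(43314*(1/19845) + 606) = -(14438/6615 + 606) = -1*4023128/6615 = -4023128/6615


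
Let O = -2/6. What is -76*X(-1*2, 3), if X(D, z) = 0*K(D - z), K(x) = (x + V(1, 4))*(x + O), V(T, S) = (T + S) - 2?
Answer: 0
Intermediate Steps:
V(T, S) = -2 + S + T (V(T, S) = (S + T) - 2 = -2 + S + T)
O = -⅓ (O = -2*⅙ = -⅓ ≈ -0.33333)
K(x) = (3 + x)*(-⅓ + x) (K(x) = (x + (-2 + 4 + 1))*(x - ⅓) = (x + 3)*(-⅓ + x) = (3 + x)*(-⅓ + x))
X(D, z) = 0 (X(D, z) = 0*(-1 + (D - z)² + 8*(D - z)/3) = 0*(-1 + (D - z)² + (-8*z/3 + 8*D/3)) = 0*(-1 + (D - z)² - 8*z/3 + 8*D/3) = 0)
-76*X(-1*2, 3) = -76*0 = 0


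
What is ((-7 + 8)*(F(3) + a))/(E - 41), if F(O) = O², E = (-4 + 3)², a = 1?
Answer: -¼ ≈ -0.25000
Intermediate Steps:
E = 1 (E = (-1)² = 1)
((-7 + 8)*(F(3) + a))/(E - 41) = ((-7 + 8)*(3² + 1))/(1 - 41) = (1*(9 + 1))/(-40) = (1*10)*(-1/40) = 10*(-1/40) = -¼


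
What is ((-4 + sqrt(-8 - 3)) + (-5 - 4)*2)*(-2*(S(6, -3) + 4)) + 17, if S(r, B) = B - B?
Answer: 193 - 8*I*sqrt(11) ≈ 193.0 - 26.533*I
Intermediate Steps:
S(r, B) = 0
((-4 + sqrt(-8 - 3)) + (-5 - 4)*2)*(-2*(S(6, -3) + 4)) + 17 = ((-4 + sqrt(-8 - 3)) + (-5 - 4)*2)*(-2*(0 + 4)) + 17 = ((-4 + sqrt(-11)) - 9*2)*(-2*4) + 17 = ((-4 + I*sqrt(11)) - 18)*(-8) + 17 = (-22 + I*sqrt(11))*(-8) + 17 = (176 - 8*I*sqrt(11)) + 17 = 193 - 8*I*sqrt(11)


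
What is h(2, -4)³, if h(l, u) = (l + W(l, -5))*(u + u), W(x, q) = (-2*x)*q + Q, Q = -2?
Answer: -4096000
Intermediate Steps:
W(x, q) = -2 - 2*q*x (W(x, q) = (-2*x)*q - 2 = -2*q*x - 2 = -2 - 2*q*x)
h(l, u) = 2*u*(-2 + 11*l) (h(l, u) = (l + (-2 - 2*(-5)*l))*(u + u) = (l + (-2 + 10*l))*(2*u) = (-2 + 11*l)*(2*u) = 2*u*(-2 + 11*l))
h(2, -4)³ = (2*(-4)*(-2 + 11*2))³ = (2*(-4)*(-2 + 22))³ = (2*(-4)*20)³ = (-160)³ = -4096000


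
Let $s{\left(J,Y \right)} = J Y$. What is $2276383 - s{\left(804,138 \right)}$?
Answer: $2165431$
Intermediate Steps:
$2276383 - s{\left(804,138 \right)} = 2276383 - 804 \cdot 138 = 2276383 - 110952 = 2165431$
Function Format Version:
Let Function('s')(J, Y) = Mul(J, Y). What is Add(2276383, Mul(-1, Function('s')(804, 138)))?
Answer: 2165431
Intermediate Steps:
Add(2276383, Mul(-1, Function('s')(804, 138))) = Add(2276383, Mul(-1, Mul(804, 138))) = Add(2276383, Mul(-1, 110952)) = Add(2276383, -110952) = 2165431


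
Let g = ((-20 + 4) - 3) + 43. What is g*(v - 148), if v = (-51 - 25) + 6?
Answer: -5232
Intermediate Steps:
v = -70 (v = -76 + 6 = -70)
g = 24 (g = (-16 - 3) + 43 = -19 + 43 = 24)
g*(v - 148) = 24*(-70 - 148) = 24*(-218) = -5232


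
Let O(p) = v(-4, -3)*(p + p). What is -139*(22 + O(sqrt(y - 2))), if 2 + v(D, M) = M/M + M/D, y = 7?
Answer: -3058 + 139*sqrt(5)/2 ≈ -2902.6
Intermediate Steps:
v(D, M) = -1 + M/D (v(D, M) = -2 + (M/M + M/D) = -2 + (1 + M/D) = -1 + M/D)
O(p) = -p/2 (O(p) = ((-3 - 1*(-4))/(-4))*(p + p) = (-(-3 + 4)/4)*(2*p) = (-1/4*1)*(2*p) = -p/2)
-139*(22 + O(sqrt(y - 2))) = -139*(22 - sqrt(7 - 2)/2) = -139*(22 - sqrt(5)/2) = -3058 + 139*sqrt(5)/2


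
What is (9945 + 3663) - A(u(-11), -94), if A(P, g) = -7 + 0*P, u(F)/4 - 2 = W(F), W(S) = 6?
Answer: 13615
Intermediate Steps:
u(F) = 32 (u(F) = 8 + 4*6 = 8 + 24 = 32)
A(P, g) = -7 (A(P, g) = -7 + 0 = -7)
(9945 + 3663) - A(u(-11), -94) = (9945 + 3663) - 1*(-7) = 13608 + 7 = 13615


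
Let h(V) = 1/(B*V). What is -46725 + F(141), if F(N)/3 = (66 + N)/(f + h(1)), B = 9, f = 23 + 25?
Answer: -20226336/433 ≈ -46712.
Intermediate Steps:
f = 48
h(V) = 1/(9*V)
F(N) = 1782/433 + 27*N/433 (F(N) = 3*((66 + N)/(48 + (⅑)/1)) = 3*((66 + N)/(48 + (⅑)*1)) = 3*((66 + N)/(48 + ⅑)) = 3*((66 + N)/(433/9)) = 3*((66 + N)*(9/433)) = 3*(594/433 + 9*N/433) = 1782/433 + 27*N/433)
-46725 + F(141) = -46725 + (1782/433 + (27/433)*141) = -46725 + (1782/433 + 3807/433) = -46725 + 5589/433 = -20226336/433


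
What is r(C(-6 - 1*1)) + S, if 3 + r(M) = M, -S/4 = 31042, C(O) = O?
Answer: -124178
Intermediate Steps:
S = -124168 (S = -4*31042 = -124168)
r(M) = -3 + M
r(C(-6 - 1*1)) + S = (-3 + (-6 - 1*1)) - 124168 = (-3 + (-6 - 1)) - 124168 = (-3 - 7) - 124168 = -10 - 124168 = -124178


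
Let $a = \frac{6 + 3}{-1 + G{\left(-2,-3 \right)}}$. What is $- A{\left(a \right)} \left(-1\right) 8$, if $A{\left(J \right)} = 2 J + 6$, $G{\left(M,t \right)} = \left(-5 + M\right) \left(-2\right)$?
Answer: $\frac{768}{13} \approx 59.077$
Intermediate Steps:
$G{\left(M,t \right)} = 10 - 2 M$
$a = \frac{9}{13}$ ($a = \frac{6 + 3}{-1 + \left(10 - -4\right)} = \frac{9}{-1 + \left(10 + 4\right)} = \frac{9}{-1 + 14} = \frac{9}{13} \approx 0.69231$)
$A{\left(J \right)} = 6 + 2 J$
$- A{\left(a \right)} \left(-1\right) 8 = - \left(6 + 2 \cdot \frac{9}{13}\right) \left(-1\right) 8 = - \left(6 + \frac{18}{13}\right) \left(-1\right) 8 = - \frac{96}{13} \left(-1\right) 8 = - \frac{\left(-96\right) 8}{13} = \left(-1\right) \left(- \frac{768}{13}\right) = \frac{768}{13}$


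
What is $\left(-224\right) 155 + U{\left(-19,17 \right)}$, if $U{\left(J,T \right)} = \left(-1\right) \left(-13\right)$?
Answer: $-34707$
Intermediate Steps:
$U{\left(J,T \right)} = 13$
$\left(-224\right) 155 + U{\left(-19,17 \right)} = \left(-224\right) 155 + 13 = -34720 + 13 = -34707$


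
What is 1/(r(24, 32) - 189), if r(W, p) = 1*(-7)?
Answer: -1/196 ≈ -0.0051020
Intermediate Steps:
r(W, p) = -7
1/(r(24, 32) - 189) = 1/(-7 - 189) = 1/(-196) = -1/196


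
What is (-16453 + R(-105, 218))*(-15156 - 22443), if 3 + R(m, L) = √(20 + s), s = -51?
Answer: 618729144 - 37599*I*√31 ≈ 6.1873e+8 - 2.0934e+5*I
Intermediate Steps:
R(m, L) = -3 + I*√31 (R(m, L) = -3 + √(20 - 51) = -3 + √(-31) = -3 + I*√31)
(-16453 + R(-105, 218))*(-15156 - 22443) = (-16453 + (-3 + I*√31))*(-15156 - 22443) = (-16456 + I*√31)*(-37599) = 618729144 - 37599*I*√31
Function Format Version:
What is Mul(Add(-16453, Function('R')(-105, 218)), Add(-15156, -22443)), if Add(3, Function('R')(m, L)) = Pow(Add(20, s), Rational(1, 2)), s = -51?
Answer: Add(618729144, Mul(-37599, I, Pow(31, Rational(1, 2)))) ≈ Add(6.1873e+8, Mul(-2.0934e+5, I))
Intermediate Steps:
Function('R')(m, L) = Add(-3, Mul(I, Pow(31, Rational(1, 2)))) (Function('R')(m, L) = Add(-3, Pow(Add(20, -51), Rational(1, 2))) = Add(-3, Pow(-31, Rational(1, 2))) = Add(-3, Mul(I, Pow(31, Rational(1, 2)))))
Mul(Add(-16453, Function('R')(-105, 218)), Add(-15156, -22443)) = Mul(Add(-16453, Add(-3, Mul(I, Pow(31, Rational(1, 2))))), Add(-15156, -22443)) = Mul(Add(-16456, Mul(I, Pow(31, Rational(1, 2)))), -37599) = Add(618729144, Mul(-37599, I, Pow(31, Rational(1, 2))))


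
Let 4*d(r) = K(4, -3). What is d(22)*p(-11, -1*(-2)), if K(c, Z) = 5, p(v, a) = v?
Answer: -55/4 ≈ -13.750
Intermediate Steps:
d(r) = 5/4 (d(r) = (¼)*5 = 5/4)
d(22)*p(-11, -1*(-2)) = (5/4)*(-11) = -55/4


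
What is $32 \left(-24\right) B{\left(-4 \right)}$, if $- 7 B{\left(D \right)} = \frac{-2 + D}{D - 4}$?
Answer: $\frac{576}{7} \approx 82.286$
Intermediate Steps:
$B{\left(D \right)} = - \frac{-2 + D}{7 \left(-4 + D\right)}$ ($B{\left(D \right)} = - \frac{\left(-2 + D\right) \frac{1}{D - 4}}{7} = - \frac{\left(-2 + D\right) \frac{1}{-4 + D}}{7} = - \frac{\frac{1}{-4 + D} \left(-2 + D\right)}{7} = - \frac{-2 + D}{7 \left(-4 + D\right)}$)
$32 \left(-24\right) B{\left(-4 \right)} = 32 \left(-24\right) \frac{2 - -4}{7 \left(-4 - 4\right)} = - 768 \frac{2 + 4}{7 \left(-8\right)} = - 768 \cdot \frac{1}{7} \left(- \frac{1}{8}\right) 6 = \left(-768\right) \left(- \frac{3}{28}\right) = \frac{576}{7}$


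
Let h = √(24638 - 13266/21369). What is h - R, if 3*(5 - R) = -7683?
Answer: -2566 + 2*√312507471599/7123 ≈ -2409.0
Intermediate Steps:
R = 2566 (R = 5 - ⅓*(-7683) = 5 + 2561 = 2566)
h = 2*√312507471599/7123 (h = √(24638 - 13266*1/21369) = √(24638 - 4422/7123) = √(175492052/7123) = 2*√312507471599/7123 ≈ 156.96)
h - R = 2*√312507471599/7123 - 1*2566 = 2*√312507471599/7123 - 2566 = -2566 + 2*√312507471599/7123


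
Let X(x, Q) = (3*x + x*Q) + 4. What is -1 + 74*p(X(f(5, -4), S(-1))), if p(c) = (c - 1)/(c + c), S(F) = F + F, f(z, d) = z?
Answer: 287/9 ≈ 31.889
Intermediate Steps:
S(F) = 2*F
X(x, Q) = 4 + 3*x + Q*x (X(x, Q) = (3*x + Q*x) + 4 = 4 + 3*x + Q*x)
p(c) = (-1 + c)/(2*c) (p(c) = (-1 + c)/((2*c)) = (-1 + c)*(1/(2*c)) = (-1 + c)/(2*c))
-1 + 74*p(X(f(5, -4), S(-1))) = -1 + 74*((-1 + (4 + 3*5 + (2*(-1))*5))/(2*(4 + 3*5 + (2*(-1))*5))) = -1 + 74*((-1 + (4 + 15 - 2*5))/(2*(4 + 15 - 2*5))) = -1 + 74*((-1 + (4 + 15 - 10))/(2*(4 + 15 - 10))) = -1 + 74*((½)*(-1 + 9)/9) = -1 + 74*((½)*(⅑)*8) = -1 + 74*(4/9) = -1 + 296/9 = 287/9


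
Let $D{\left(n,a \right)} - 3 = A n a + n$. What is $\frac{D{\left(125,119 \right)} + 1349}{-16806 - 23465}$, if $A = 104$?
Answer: $- \frac{221211}{5753} \approx -38.451$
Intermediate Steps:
$D{\left(n,a \right)} = 3 + n + 104 a n$ ($D{\left(n,a \right)} = 3 + \left(104 n a + n\right) = 3 + \left(104 a n + n\right) = 3 + \left(n + 104 a n\right) = 3 + n + 104 a n$)
$\frac{D{\left(125,119 \right)} + 1349}{-16806 - 23465} = \frac{\left(3 + 125 + 104 \cdot 119 \cdot 125\right) + 1349}{-16806 - 23465} = \frac{\left(3 + 125 + 1547000\right) + 1349}{-40271} = \left(1547128 + 1349\right) \left(- \frac{1}{40271}\right) = 1548477 \left(- \frac{1}{40271}\right) = - \frac{221211}{5753}$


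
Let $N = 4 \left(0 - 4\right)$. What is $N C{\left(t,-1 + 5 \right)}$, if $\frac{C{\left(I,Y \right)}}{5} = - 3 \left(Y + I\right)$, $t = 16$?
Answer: $4800$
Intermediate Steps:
$C{\left(I,Y \right)} = - 15 I - 15 Y$ ($C{\left(I,Y \right)} = 5 \left(- 3 \left(Y + I\right)\right) = 5 \left(- 3 \left(I + Y\right)\right) = 5 \left(- 3 I - 3 Y\right) = - 15 I - 15 Y$)
$N = -16$ ($N = 4 \left(-4\right) = -16$)
$N C{\left(t,-1 + 5 \right)} = - 16 \left(\left(-15\right) 16 - 15 \left(-1 + 5\right)\right) = - 16 \left(-240 - 60\right) = \left(-16\right) \left(-300\right) = 4800$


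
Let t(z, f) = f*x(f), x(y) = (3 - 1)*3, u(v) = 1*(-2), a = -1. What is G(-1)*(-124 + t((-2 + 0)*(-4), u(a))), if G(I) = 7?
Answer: -952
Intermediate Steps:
u(v) = -2
x(y) = 6 (x(y) = 2*3 = 6)
t(z, f) = 6*f (t(z, f) = f*6 = 6*f)
G(-1)*(-124 + t((-2 + 0)*(-4), u(a))) = 7*(-124 + 6*(-2)) = 7*(-124 - 12) = 7*(-136) = -952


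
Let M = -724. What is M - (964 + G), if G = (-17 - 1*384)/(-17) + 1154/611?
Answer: -17797885/10387 ≈ -1713.5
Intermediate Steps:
G = 264629/10387 (G = (-17 - 384)*(-1/17) + 1154*(1/611) = -401*(-1/17) + 1154/611 = 401/17 + 1154/611 = 264629/10387 ≈ 25.477)
M - (964 + G) = -724 - (964 + 264629/10387) = -724 - 1*10277697/10387 = -724 - 10277697/10387 = -17797885/10387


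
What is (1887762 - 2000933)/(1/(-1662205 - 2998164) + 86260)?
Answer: -527418620099/402003429939 ≈ -1.3120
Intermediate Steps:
(1887762 - 2000933)/(1/(-1662205 - 2998164) + 86260) = -113171/(1/(-4660369) + 86260) = -113171/(-1/4660369 + 86260) = -113171/402003429939/4660369 = -113171*4660369/402003429939 = -527418620099/402003429939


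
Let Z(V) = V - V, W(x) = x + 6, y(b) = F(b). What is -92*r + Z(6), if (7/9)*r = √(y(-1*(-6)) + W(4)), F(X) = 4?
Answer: -828*√14/7 ≈ -442.58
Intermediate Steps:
y(b) = 4
W(x) = 6 + x
r = 9*√14/7 (r = 9*√(4 + (6 + 4))/7 = 9*√(4 + 10)/7 = 9*√14/7 ≈ 4.8107)
Z(V) = 0
-92*r + Z(6) = -828*√14/7 + 0 = -828*√14/7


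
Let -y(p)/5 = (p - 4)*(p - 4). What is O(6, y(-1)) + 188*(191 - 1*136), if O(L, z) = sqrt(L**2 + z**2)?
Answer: 10340 + sqrt(15661) ≈ 10465.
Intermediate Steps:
y(p) = -5*(-4 + p)**2 (y(p) = -5*(p - 4)*(p - 4) = -5*(-4 + p)*(-4 + p) = -5*(-4 + p)**2)
O(6, y(-1)) + 188*(191 - 1*136) = sqrt(6**2 + (-5*(-4 - 1)**2)**2) + 188*(191 - 1*136) = sqrt(36 + (-5*(-5)**2)**2) + 188*(191 - 136) = sqrt(36 + (-5*25)**2) + 188*55 = sqrt(36 + (-125)**2) + 10340 = sqrt(36 + 15625) + 10340 = sqrt(15661) + 10340 = 10340 + sqrt(15661)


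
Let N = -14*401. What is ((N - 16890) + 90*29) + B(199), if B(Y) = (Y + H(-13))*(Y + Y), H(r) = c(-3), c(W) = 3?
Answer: 60502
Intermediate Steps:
H(r) = 3
B(Y) = 2*Y*(3 + Y) (B(Y) = (Y + 3)*(Y + Y) = (3 + Y)*(2*Y) = 2*Y*(3 + Y))
N = -5614
((N - 16890) + 90*29) + B(199) = ((-5614 - 16890) + 90*29) + 2*199*(3 + 199) = (-22504 + 2610) + 2*199*202 = -19894 + 80396 = 60502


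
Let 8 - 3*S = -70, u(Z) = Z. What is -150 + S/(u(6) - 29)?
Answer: -3476/23 ≈ -151.13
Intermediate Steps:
S = 26 (S = 8/3 - ⅓*(-70) = 8/3 + 70/3 = 26)
-150 + S/(u(6) - 29) = -150 + 26/(6 - 29) = -150 + 26/(-23) = -150 - 1/23*26 = -150 - 26/23 = -3476/23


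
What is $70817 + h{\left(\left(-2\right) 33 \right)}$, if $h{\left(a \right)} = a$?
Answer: $70751$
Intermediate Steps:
$70817 + h{\left(\left(-2\right) 33 \right)} = 70817 - 66 = 70751$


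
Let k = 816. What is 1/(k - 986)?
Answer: -1/170 ≈ -0.0058824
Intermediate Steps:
1/(k - 986) = 1/(816 - 986) = 1/(-170) = -1/170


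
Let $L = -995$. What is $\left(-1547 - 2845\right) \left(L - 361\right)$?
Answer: $5955552$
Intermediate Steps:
$\left(-1547 - 2845\right) \left(L - 361\right) = \left(-1547 - 2845\right) \left(-995 - 361\right) = \left(-4392\right) \left(-1356\right) = 5955552$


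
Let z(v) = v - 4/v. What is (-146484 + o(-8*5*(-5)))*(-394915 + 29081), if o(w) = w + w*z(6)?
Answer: 159376313768/3 ≈ 5.3125e+10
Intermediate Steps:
o(w) = 19*w/3 (o(w) = w + w*(6 - 4/6) = w + w*(6 - 4*⅙) = w + w*(6 - ⅔) = w + w*(16/3) = w + 16*w/3 = 19*w/3)
(-146484 + o(-8*5*(-5)))*(-394915 + 29081) = (-146484 + 19*(-8*5*(-5))/3)*(-394915 + 29081) = (-146484 + 19*(-40*(-5))/3)*(-365834) = (-146484 + (19/3)*200)*(-365834) = (-146484 + 3800/3)*(-365834) = -435652/3*(-365834) = 159376313768/3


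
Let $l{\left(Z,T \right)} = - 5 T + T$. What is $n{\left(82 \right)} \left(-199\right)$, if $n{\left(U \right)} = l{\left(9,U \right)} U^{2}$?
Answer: $438888928$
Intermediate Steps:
$l{\left(Z,T \right)} = - 4 T$
$n{\left(U \right)} = - 4 U^{3}$ ($n{\left(U \right)} = - 4 U U^{2} = - 4 U^{3}$)
$n{\left(82 \right)} \left(-199\right) = - 4 \cdot 82^{3} \left(-199\right) = \left(-4\right) 551368 \left(-199\right) = \left(-2205472\right) \left(-199\right) = 438888928$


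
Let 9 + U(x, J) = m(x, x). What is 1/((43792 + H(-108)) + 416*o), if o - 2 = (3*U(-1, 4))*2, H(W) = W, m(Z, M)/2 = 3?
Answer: 1/37028 ≈ 2.7007e-5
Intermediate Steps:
m(Z, M) = 6 (m(Z, M) = 2*3 = 6)
U(x, J) = -3 (U(x, J) = -9 + 6 = -3)
o = -16 (o = 2 + (3*(-3))*2 = 2 - 9*2 = 2 - 18 = -16)
1/((43792 + H(-108)) + 416*o) = 1/((43792 - 108) + 416*(-16)) = 1/(43684 - 6656) = 1/37028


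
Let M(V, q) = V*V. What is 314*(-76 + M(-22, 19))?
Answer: 128112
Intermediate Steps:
M(V, q) = V²
314*(-76 + M(-22, 19)) = 314*(-76 + (-22)²) = 314*(-76 + 484) = 314*408 = 128112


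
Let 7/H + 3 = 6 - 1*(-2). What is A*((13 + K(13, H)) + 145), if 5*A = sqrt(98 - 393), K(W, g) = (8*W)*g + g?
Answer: 61*I*sqrt(295) ≈ 1047.7*I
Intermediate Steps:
H = 7/5 (H = 7/(-3 + (6 - 1*(-2))) = 7/(-3 + (6 + 2)) = 7/(-3 + 8) = 7/5 ≈ 1.4000)
K(W, g) = g + 8*W*g (K(W, g) = 8*W*g + g = g + 8*W*g)
A = I*sqrt(295)/5 (A = sqrt(98 - 393)/5 = sqrt(-295)/5 = (I*sqrt(295))/5 = I*sqrt(295)/5 ≈ 3.4351*I)
A*((13 + K(13, H)) + 145) = (I*sqrt(295)/5)*((13 + 7*(1 + 8*13)/5) + 145) = (I*sqrt(295)/5)*((13 + 7*(1 + 104)/5) + 145) = (I*sqrt(295)/5)*((13 + (7/5)*105) + 145) = (I*sqrt(295)/5)*((13 + 147) + 145) = (I*sqrt(295)/5)*(160 + 145) = (I*sqrt(295)/5)*305 = 61*I*sqrt(295)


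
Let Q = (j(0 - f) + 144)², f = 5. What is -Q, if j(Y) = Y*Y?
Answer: -28561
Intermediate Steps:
j(Y) = Y²
Q = 28561 (Q = ((0 - 1*5)² + 144)² = ((0 - 5)² + 144)² = ((-5)² + 144)² = (25 + 144)² = 169² = 28561)
-Q = -1*28561 = -28561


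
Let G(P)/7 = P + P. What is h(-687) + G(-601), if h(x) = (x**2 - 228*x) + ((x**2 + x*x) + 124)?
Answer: 1564253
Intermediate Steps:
G(P) = 14*P (G(P) = 7*(P + P) = 7*(2*P) = 14*P)
h(x) = 124 - 228*x + 3*x**2 (h(x) = (x**2 - 228*x) + ((x**2 + x**2) + 124) = (x**2 - 228*x) + (2*x**2 + 124) = (x**2 - 228*x) + (124 + 2*x**2) = 124 - 228*x + 3*x**2)
h(-687) + G(-601) = (124 - 228*(-687) + 3*(-687)**2) + 14*(-601) = (124 + 156636 + 3*471969) - 8414 = (124 + 156636 + 1415907) - 8414 = 1572667 - 8414 = 1564253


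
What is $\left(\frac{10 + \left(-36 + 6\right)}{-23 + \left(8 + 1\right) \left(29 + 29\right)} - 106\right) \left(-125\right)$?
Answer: $\frac{6614250}{499} \approx 13255.0$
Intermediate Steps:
$\left(\frac{10 + \left(-36 + 6\right)}{-23 + \left(8 + 1\right) \left(29 + 29\right)} - 106\right) \left(-125\right) = \left(\frac{10 - 30}{-23 + 9 \cdot 58} - 106\right) \left(-125\right) = \left(- \frac{20}{-23 + 522} - 106\right) \left(-125\right) = \left(- \frac{20}{499} - 106\right) \left(-125\right) = \left(- \frac{52914}{499}\right) \left(-125\right) = \frac{6614250}{499}$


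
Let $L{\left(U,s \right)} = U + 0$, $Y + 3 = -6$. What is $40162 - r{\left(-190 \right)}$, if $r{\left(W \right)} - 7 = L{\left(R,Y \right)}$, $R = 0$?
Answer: $40155$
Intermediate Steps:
$Y = -9$ ($Y = -3 - 6 = -9$)
$L{\left(U,s \right)} = U$
$r{\left(W \right)} = 7$ ($r{\left(W \right)} = 7 + 0 = 7$)
$40162 - r{\left(-190 \right)} = 40162 - 7 = 40155$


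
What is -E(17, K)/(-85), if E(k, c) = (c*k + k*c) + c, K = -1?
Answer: -7/17 ≈ -0.41176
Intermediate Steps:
E(k, c) = c + 2*c*k (E(k, c) = (c*k + c*k) + c = 2*c*k + c = c + 2*c*k)
-E(17, K)/(-85) = -(-(1 + 2*17))/(-85) = -(-(1 + 34))*(-1)/85 = -(-1*35)*(-1)/85 = -(-35)*(-1)/85 = -1*7/17 = -7/17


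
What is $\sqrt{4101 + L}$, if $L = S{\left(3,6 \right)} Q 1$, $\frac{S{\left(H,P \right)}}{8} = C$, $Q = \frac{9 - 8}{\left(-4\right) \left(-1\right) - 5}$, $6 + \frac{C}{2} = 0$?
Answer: $\sqrt{4197} \approx 64.784$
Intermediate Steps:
$C = -12$ ($C = -12 + 2 \cdot 0 = -12 + 0 = -12$)
$Q = -1$ ($Q = 1 \frac{1}{4 - 5} = 1 \frac{1}{-1} = 1 \left(-1\right) = -1$)
$S{\left(H,P \right)} = -96$ ($S{\left(H,P \right)} = 8 \left(-12\right) = -96$)
$L = 96$ ($L = \left(-96\right) \left(-1\right) 1 = 96 \cdot 1 = 96$)
$\sqrt{4101 + L} = \sqrt{4101 + 96} = \sqrt{4197}$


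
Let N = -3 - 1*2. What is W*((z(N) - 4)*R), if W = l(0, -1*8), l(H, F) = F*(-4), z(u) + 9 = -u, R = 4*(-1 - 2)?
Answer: 3072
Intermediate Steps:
R = -12 (R = 4*(-3) = -12)
N = -5 (N = -3 - 2 = -5)
z(u) = -9 - u
l(H, F) = -4*F
W = 32 (W = -(-4)*8 = -4*(-8) = 32)
W*((z(N) - 4)*R) = 32*(((-9 - 1*(-5)) - 4)*(-12)) = 32*(((-9 + 5) - 4)*(-12)) = 32*((-4 - 4)*(-12)) = 32*(-8*(-12)) = 32*96 = 3072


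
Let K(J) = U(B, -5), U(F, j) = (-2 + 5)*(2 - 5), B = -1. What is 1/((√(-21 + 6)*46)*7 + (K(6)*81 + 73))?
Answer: -164/496399 - 161*I*√15/992798 ≈ -0.00033038 - 0.00062807*I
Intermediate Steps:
U(F, j) = -9 (U(F, j) = 3*(-3) = -9)
K(J) = -9
1/((√(-21 + 6)*46)*7 + (K(6)*81 + 73)) = 1/((√(-21 + 6)*46)*7 + (-9*81 + 73)) = 1/((√(-15)*46)*7 + (-729 + 73)) = 1/(((I*√15)*46)*7 - 656) = 1/((46*I*√15)*7 - 656) = 1/(322*I*√15 - 656) = 1/(-656 + 322*I*√15)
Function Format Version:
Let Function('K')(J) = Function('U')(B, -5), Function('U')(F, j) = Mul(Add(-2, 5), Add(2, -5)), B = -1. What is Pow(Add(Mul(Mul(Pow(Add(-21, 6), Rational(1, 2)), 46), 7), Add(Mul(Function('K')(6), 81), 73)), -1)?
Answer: Add(Rational(-164, 496399), Mul(Rational(-161, 992798), I, Pow(15, Rational(1, 2)))) ≈ Add(-0.00033038, Mul(-0.00062807, I))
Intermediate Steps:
Function('U')(F, j) = -9 (Function('U')(F, j) = Mul(3, -3) = -9)
Function('K')(J) = -9
Pow(Add(Mul(Mul(Pow(Add(-21, 6), Rational(1, 2)), 46), 7), Add(Mul(Function('K')(6), 81), 73)), -1) = Pow(Add(Mul(Mul(Pow(Add(-21, 6), Rational(1, 2)), 46), 7), Add(Mul(-9, 81), 73)), -1) = Pow(Add(Mul(Mul(Pow(-15, Rational(1, 2)), 46), 7), Add(-729, 73)), -1) = Pow(Add(Mul(Mul(Mul(I, Pow(15, Rational(1, 2))), 46), 7), -656), -1) = Pow(Add(Mul(Mul(46, I, Pow(15, Rational(1, 2))), 7), -656), -1) = Pow(Add(Mul(322, I, Pow(15, Rational(1, 2))), -656), -1) = Pow(Add(-656, Mul(322, I, Pow(15, Rational(1, 2)))), -1)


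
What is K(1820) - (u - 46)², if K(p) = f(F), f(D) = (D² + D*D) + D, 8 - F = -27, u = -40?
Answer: -4911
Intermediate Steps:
F = 35 (F = 8 - 1*(-27) = 8 + 27 = 35)
f(D) = D + 2*D² (f(D) = (D² + D²) + D = 2*D² + D = D + 2*D²)
K(p) = 2485 (K(p) = 35*(1 + 2*35) = 35*(1 + 70) = 35*71 = 2485)
K(1820) - (u - 46)² = 2485 - (-40 - 46)² = 2485 - 1*(-86)² = 2485 - 1*7396 = 2485 - 7396 = -4911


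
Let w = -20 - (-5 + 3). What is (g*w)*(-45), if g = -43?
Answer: -34830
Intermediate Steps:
w = -18 (w = -20 - 1*(-2) = -20 + 2 = -18)
(g*w)*(-45) = -43*(-18)*(-45) = 774*(-45) = -34830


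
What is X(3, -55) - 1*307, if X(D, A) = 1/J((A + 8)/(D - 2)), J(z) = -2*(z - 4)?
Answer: -31313/102 ≈ -306.99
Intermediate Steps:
J(z) = 8 - 2*z (J(z) = -2*(-4 + z) = 8 - 2*z)
X(D, A) = 1/(8 - 2*(8 + A)/(-2 + D)) (X(D, A) = 1/(8 - 2*(A + 8)/(D - 2)) = 1/(8 - 2*(8 + A)/(-2 + D)))
X(3, -55) - 1*307 = (2 - 1*3)/(2*(16 - 55 - 4*3)) - 1*307 = (2 - 3)/(2*(16 - 55 - 12)) - 307 = (½)*(-1)/(-51) - 307 = (½)*(-1/51)*(-1) - 307 = 1/102 - 307 = -31313/102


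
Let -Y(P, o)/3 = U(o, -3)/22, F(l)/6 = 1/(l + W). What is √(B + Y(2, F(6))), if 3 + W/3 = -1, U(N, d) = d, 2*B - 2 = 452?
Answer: √110066/22 ≈ 15.080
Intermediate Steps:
B = 227 (B = 1 + (½)*452 = 1 + 226 = 227)
W = -12 (W = -9 + 3*(-1) = -9 - 3 = -12)
F(l) = 6/(-12 + l) (F(l) = 6/(l - 12) = 6/(-12 + l))
Y(P, o) = 9/22 (Y(P, o) = -(-9)/22 = -3*(-3/22) = 9/22)
√(B + Y(2, F(6))) = √(227 + 9/22) = √(5003/22) = √110066/22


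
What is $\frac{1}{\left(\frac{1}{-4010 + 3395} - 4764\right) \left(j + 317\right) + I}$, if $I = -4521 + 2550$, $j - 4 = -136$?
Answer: $- \frac{123}{108647290} \approx -1.1321 \cdot 10^{-6}$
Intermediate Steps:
$j = -132$ ($j = 4 - 136 = -132$)
$I = -1971$
$\frac{1}{\left(\frac{1}{-4010 + 3395} - 4764\right) \left(j + 317\right) + I} = \frac{1}{\left(\frac{1}{-4010 + 3395} - 4764\right) \left(-132 + 317\right) - 1971} = \frac{1}{\left(\frac{1}{-615} - 4764\right) 185 - 1971} = \frac{1}{\left(- \frac{1}{615} - 4764\right) 185 - 1971} = \frac{1}{\left(- \frac{2929861}{615}\right) 185 - 1971} = \frac{1}{- \frac{108404857}{123} - 1971} = \frac{1}{- \frac{108647290}{123}} = - \frac{123}{108647290}$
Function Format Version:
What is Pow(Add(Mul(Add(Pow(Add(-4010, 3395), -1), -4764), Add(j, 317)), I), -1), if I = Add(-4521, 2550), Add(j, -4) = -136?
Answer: Rational(-123, 108647290) ≈ -1.1321e-6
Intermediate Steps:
j = -132 (j = Add(4, -136) = -132)
I = -1971
Pow(Add(Mul(Add(Pow(Add(-4010, 3395), -1), -4764), Add(j, 317)), I), -1) = Pow(Add(Mul(Add(Pow(Add(-4010, 3395), -1), -4764), Add(-132, 317)), -1971), -1) = Pow(Add(Mul(Add(Pow(-615, -1), -4764), 185), -1971), -1) = Pow(Add(Mul(Add(Rational(-1, 615), -4764), 185), -1971), -1) = Pow(Add(Mul(Rational(-2929861, 615), 185), -1971), -1) = Pow(Add(Rational(-108404857, 123), -1971), -1) = Pow(Rational(-108647290, 123), -1) = Rational(-123, 108647290)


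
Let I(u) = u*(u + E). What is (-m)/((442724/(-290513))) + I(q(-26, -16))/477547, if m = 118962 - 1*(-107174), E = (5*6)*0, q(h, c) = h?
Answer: 7843166073636630/52855379507 ≈ 1.4839e+5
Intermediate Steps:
E = 0 (E = 30*0 = 0)
I(u) = u**2 (I(u) = u*(u + 0) = u*u = u**2)
m = 226136 (m = 118962 + 107174 = 226136)
(-m)/((442724/(-290513))) + I(q(-26, -16))/477547 = (-1*226136)/((442724/(-290513))) + (-26)**2/477547 = -226136/(442724*(-1/290513)) + 676*(1/477547) = -226136/(-442724/290513) + 676/477547 = -226136*(-290513/442724) + 676/477547 = 16423861942/110681 + 676/477547 = 7843166073636630/52855379507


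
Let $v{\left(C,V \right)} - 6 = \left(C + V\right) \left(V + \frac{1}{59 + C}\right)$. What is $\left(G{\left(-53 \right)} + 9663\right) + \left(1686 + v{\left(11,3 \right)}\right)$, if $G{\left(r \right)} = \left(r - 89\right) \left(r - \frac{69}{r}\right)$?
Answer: $\frac{4965658}{265} \approx 18738.0$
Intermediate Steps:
$v{\left(C,V \right)} = 6 + \left(C + V\right) \left(V + \frac{1}{59 + C}\right)$
$G{\left(r \right)} = \left(-89 + r\right) \left(r - \frac{69}{r}\right)$
$\left(G{\left(-53 \right)} + 9663\right) + \left(1686 + v{\left(11,3 \right)}\right) = \left(\left(-69 + \left(-53\right)^{2} - -4717 + \frac{6141}{-53}\right) + 9663\right) + \left(1686 + \frac{354 + 3 + 7 \cdot 11 + 59 \cdot 3^{2} + 11 \cdot 3^{2} + 3 \cdot 11^{2} + 59 \cdot 11 \cdot 3}{59 + 11}\right) = \left(\left(-69 + 2809 + 4717 + 6141 \left(- \frac{1}{53}\right)\right) + 9663\right) + \left(1686 + \frac{354 + 3 + 77 + 59 \cdot 9 + 11 \cdot 9 + 3 \cdot 121 + 1947}{70}\right) = \left(\left(-69 + 2809 + 4717 - \frac{6141}{53}\right) + 9663\right) + \left(1686 + \frac{354 + 3 + 77 + 531 + 99 + 363 + 1947}{70}\right) = \left(\frac{389080}{53} + 9663\right) + \left(1686 + \frac{1}{70} \cdot 3374\right) = \frac{901219}{53} + \left(1686 + \frac{241}{5}\right) = \frac{901219}{53} + \frac{8671}{5} = \frac{4965658}{265}$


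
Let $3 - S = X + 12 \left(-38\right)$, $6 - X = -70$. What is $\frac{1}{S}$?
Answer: $\frac{1}{383} \approx 0.002611$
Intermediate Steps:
$X = 76$ ($X = 6 - -70 = 6 + 70 = 76$)
$S = 383$ ($S = 3 - \left(76 + 12 \left(-38\right)\right) = 3 - \left(76 - 456\right) = 3 - -380 = 3 + 380 = 383$)
$\frac{1}{S} = \frac{1}{383}$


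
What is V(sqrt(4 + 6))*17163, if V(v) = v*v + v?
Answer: 171630 + 17163*sqrt(10) ≈ 2.2590e+5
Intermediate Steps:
V(v) = v + v**2 (V(v) = v**2 + v = v + v**2)
V(sqrt(4 + 6))*17163 = (sqrt(4 + 6)*(1 + sqrt(4 + 6)))*17163 = (sqrt(10)*(1 + sqrt(10)))*17163 = 17163*sqrt(10)*(1 + sqrt(10))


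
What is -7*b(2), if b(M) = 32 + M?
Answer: -238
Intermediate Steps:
-7*b(2) = -7*(32 + 2) = -7*34 = -238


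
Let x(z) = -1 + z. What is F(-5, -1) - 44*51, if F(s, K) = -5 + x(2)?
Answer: -2248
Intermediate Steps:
F(s, K) = -4 (F(s, K) = -5 + (-1 + 2) = -5 + 1 = -4)
F(-5, -1) - 44*51 = -4 - 44*51 = -4 - 2244 = -2248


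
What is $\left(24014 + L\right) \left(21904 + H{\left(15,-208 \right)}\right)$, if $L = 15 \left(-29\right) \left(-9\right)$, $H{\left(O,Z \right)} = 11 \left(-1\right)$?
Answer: $611449597$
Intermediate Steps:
$H{\left(O,Z \right)} = -11$
$L = 3915$ ($L = \left(-435\right) \left(-9\right) = 3915$)
$\left(24014 + L\right) \left(21904 + H{\left(15,-208 \right)}\right) = \left(24014 + 3915\right) \left(21904 - 11\right) = 27929 \cdot 21893 = 611449597$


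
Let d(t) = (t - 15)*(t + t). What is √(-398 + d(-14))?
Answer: 3*√46 ≈ 20.347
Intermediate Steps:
d(t) = 2*t*(-15 + t) (d(t) = (-15 + t)*(2*t) = 2*t*(-15 + t))
√(-398 + d(-14)) = √(-398 + 2*(-14)*(-15 - 14)) = √(-398 + 2*(-14)*(-29)) = √(-398 + 812) = √414 = 3*√46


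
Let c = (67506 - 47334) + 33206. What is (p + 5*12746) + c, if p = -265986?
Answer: -148878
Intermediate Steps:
c = 53378 (c = 20172 + 33206 = 53378)
(p + 5*12746) + c = (-265986 + 5*12746) + 53378 = (-265986 + 63730) + 53378 = -202256 + 53378 = -148878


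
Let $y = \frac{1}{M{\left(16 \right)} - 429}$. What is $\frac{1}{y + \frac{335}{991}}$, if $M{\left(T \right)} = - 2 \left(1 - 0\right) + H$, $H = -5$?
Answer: $\frac{432076}{145069} \approx 2.9784$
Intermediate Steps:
$M{\left(T \right)} = -7$ ($M{\left(T \right)} = - 2 \left(1 - 0\right) - 5 = - 2 \left(1 + 0\right) - 5 = \left(-2\right) 1 - 5 = -2 - 5 = -7$)
$y = - \frac{1}{436}$ ($y = \frac{1}{-7 - 429} = \frac{1}{-436} = - \frac{1}{436} \approx -0.0022936$)
$\frac{1}{y + \frac{335}{991}} = \frac{1}{- \frac{1}{436} + \frac{335}{991}} = \frac{1}{\frac{145069}{432076}} = \frac{432076}{145069}$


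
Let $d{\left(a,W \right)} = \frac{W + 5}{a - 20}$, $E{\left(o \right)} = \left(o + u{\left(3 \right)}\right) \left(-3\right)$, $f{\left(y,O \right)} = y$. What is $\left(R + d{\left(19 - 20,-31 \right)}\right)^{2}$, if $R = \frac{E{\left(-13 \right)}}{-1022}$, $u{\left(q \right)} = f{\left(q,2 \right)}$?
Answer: $\frac{3433609}{2350089} \approx 1.4611$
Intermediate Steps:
$u{\left(q \right)} = q$
$E{\left(o \right)} = -9 - 3 o$ ($E{\left(o \right)} = \left(o + 3\right) \left(-3\right) = \left(3 + o\right) \left(-3\right) = -9 - 3 o$)
$d{\left(a,W \right)} = \frac{5 + W}{-20 + a}$
$R = - \frac{15}{511}$ ($R = \frac{-9 - -39}{-1022} = \left(-9 + 39\right) \left(- \frac{1}{1022}\right) = 30 \left(- \frac{1}{1022}\right) = - \frac{15}{511} \approx -0.029354$)
$\left(R + d{\left(19 - 20,-31 \right)}\right)^{2} = \left(- \frac{15}{511} + \frac{5 - 31}{-20 + \left(19 - 20\right)}\right)^{2} = \left(- \frac{15}{511} + \frac{1}{-20 + \left(19 - 20\right)} \left(-26\right)\right)^{2} = \left(- \frac{15}{511} + \frac{1}{-20 - 1} \left(-26\right)\right)^{2} = \left(- \frac{15}{511} + \frac{1}{-21} \left(-26\right)\right)^{2} = \left(- \frac{15}{511} - - \frac{26}{21}\right)^{2} = \left(- \frac{15}{511} + \frac{26}{21}\right)^{2} = \left(\frac{1853}{1533}\right)^{2} = \frac{3433609}{2350089}$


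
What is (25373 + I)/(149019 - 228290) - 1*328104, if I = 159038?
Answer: -26009316595/79271 ≈ -3.2811e+5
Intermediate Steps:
(25373 + I)/(149019 - 228290) - 1*328104 = (25373 + 159038)/(149019 - 228290) - 1*328104 = 184411/(-79271) - 328104 = 184411*(-1/79271) - 328104 = -184411/79271 - 328104 = -26009316595/79271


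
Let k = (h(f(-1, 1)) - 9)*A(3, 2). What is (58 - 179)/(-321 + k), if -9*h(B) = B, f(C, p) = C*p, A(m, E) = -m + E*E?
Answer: 1089/2969 ≈ 0.36679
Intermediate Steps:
A(m, E) = E**2 - m (A(m, E) = -m + E**2 = E**2 - m)
h(B) = -B/9
k = -80/9 (k = (-(-1)/9 - 9)*(2**2 - 1*3) = (-1/9*(-1) - 9)*(4 - 3) = (1/9 - 9)*1 = -80/9*1 = -80/9 ≈ -8.8889)
(58 - 179)/(-321 + k) = (58 - 179)/(-321 - 80/9) = -121/(-2969/9) = -121*(-9/2969) = 1089/2969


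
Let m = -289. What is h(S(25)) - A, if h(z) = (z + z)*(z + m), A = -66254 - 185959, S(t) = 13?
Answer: 245037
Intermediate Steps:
A = -252213
h(z) = 2*z*(-289 + z) (h(z) = (z + z)*(z - 289) = (2*z)*(-289 + z) = 2*z*(-289 + z))
h(S(25)) - A = 2*13*(-289 + 13) - 1*(-252213) = 2*13*(-276) + 252213 = -7176 + 252213 = 245037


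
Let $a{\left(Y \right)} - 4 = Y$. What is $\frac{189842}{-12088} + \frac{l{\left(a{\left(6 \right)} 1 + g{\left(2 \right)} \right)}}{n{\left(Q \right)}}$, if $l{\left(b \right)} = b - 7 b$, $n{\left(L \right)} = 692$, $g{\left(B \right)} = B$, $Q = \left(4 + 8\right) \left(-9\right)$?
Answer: $- \frac{16530125}{1045612} \approx -15.809$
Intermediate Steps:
$a{\left(Y \right)} = 4 + Y$
$Q = -108$ ($Q = 12 \left(-9\right) = -108$)
$l{\left(b \right)} = - 6 b$
$\frac{189842}{-12088} + \frac{l{\left(a{\left(6 \right)} 1 + g{\left(2 \right)} \right)}}{n{\left(Q \right)}} = \frac{189842}{-12088} + \frac{\left(-6\right) \left(\left(4 + 6\right) 1 + 2\right)}{692} = 189842 \left(- \frac{1}{12088}\right) + - 6 \left(10 \cdot 1 + 2\right) \frac{1}{692} = - \frac{94921}{6044} + - 6 \left(10 + 2\right) \frac{1}{692} = - \frac{94921}{6044} + \left(-6\right) 12 \cdot \frac{1}{692} = - \frac{94921}{6044} - \frac{18}{173} = - \frac{16530125}{1045612}$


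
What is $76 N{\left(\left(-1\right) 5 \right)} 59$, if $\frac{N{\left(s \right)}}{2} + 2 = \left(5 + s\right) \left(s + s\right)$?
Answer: $-17936$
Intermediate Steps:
$N{\left(s \right)} = -4 + 4 s \left(5 + s\right)$ ($N{\left(s \right)} = -4 + 2 \left(5 + s\right) \left(s + s\right) = -4 + 2 \left(5 + s\right) 2 s = -4 + 2 \cdot 2 s \left(5 + s\right) = -4 + 4 s \left(5 + s\right)$)
$76 N{\left(\left(-1\right) 5 \right)} 59 = 76 \left(-4 + 4 \left(\left(-1\right) 5\right)^{2} + 20 \left(\left(-1\right) 5\right)\right) 59 = 76 \left(-4 + 4 \left(-5\right)^{2} + 20 \left(-5\right)\right) 59 = 76 \left(-4 + 4 \cdot 25 - 100\right) 59 = 76 \left(-4 + 100 - 100\right) 59 = 76 \left(-4\right) 59 = \left(-304\right) 59 = -17936$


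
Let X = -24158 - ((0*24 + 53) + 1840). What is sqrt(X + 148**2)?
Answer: I*sqrt(4147) ≈ 64.397*I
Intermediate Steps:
X = -26051 (X = -24158 - ((0 + 53) + 1840) = -24158 - (53 + 1840) = -24158 - 1*1893 = -24158 - 1893 = -26051)
sqrt(X + 148**2) = sqrt(-26051 + 148**2) = sqrt(-26051 + 21904) = sqrt(-4147) = I*sqrt(4147)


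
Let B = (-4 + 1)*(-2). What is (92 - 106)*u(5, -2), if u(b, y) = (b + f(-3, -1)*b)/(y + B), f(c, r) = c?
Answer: 35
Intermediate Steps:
B = 6 (B = -3*(-2) = 6)
u(b, y) = -2*b/(6 + y) (u(b, y) = (b - 3*b)/(y + 6) = (-2*b)/(6 + y) = -2*b/(6 + y))
(92 - 106)*u(5, -2) = (92 - 106)*(-2*5/(6 - 2)) = -(-28)*5/4 = -14*(-5/2) = 35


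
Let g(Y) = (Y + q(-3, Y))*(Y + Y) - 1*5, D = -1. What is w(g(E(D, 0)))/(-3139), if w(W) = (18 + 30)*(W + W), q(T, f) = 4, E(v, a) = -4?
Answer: 480/3139 ≈ 0.15292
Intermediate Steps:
g(Y) = -5 + 2*Y*(4 + Y) (g(Y) = (Y + 4)*(Y + Y) - 1*5 = (4 + Y)*(2*Y) - 5 = 2*Y*(4 + Y) - 5 = -5 + 2*Y*(4 + Y))
w(W) = 96*W (w(W) = 48*(2*W) = 96*W)
w(g(E(D, 0)))/(-3139) = (96*(-5 + 2*(-4)**2 + 8*(-4)))/(-3139) = (96*(-5 + 2*16 - 32))*(-1/3139) = (96*(-5 + 32 - 32))*(-1/3139) = (96*(-5))*(-1/3139) = -480*(-1/3139) = 480/3139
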